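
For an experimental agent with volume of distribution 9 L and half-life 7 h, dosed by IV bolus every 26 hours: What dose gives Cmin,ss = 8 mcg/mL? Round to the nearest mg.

873 mg

τ/t½ = 26/7 ≈ 3.7143, so f = (1/2)^(26/7) ≈ 0.076188.
Cmin,ss = (D/Vd)·f/(1−f), so D = Cmin,ss·Vd·(1−f)/f.
D = 8 × 9 × (1−f)/f ≈ 8 × 9 × 12.12543 ≈ 873.03 mg.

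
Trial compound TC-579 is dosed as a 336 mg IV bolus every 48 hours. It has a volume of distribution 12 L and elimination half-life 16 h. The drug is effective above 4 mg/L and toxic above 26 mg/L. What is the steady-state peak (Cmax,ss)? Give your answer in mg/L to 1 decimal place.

32.0 mg/L

The dosing interval is 3 half-lives, so f = 2^(−3) = 0.125.
Accumulation ratio R = 1/(1 − f) = 1/0.875 = 8/7.
Single-dose peak C₀ = D/Vd = 336/12 = 28 mg/L.
Steady-state peak Cmax,ss = C₀·R = 28 × 8/7 ≈ 32.000 mg/L.
Peak 32.0 mg/L vs MTC 26 mg/L: exceeds toxic threshold.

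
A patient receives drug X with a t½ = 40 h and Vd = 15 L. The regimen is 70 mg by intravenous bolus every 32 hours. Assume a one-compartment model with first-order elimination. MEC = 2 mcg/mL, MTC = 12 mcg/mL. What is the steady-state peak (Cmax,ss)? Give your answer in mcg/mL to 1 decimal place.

11.0 mcg/mL

τ/t½ = 32/40 ≈ 0.8, so fraction remaining f = (1/2)^(32/40) ≈ 0.5743.
Accumulation ratio R = 1/(1 − f) ≈ 1/0.4257 ≈ 2.3491.
Each bolus raises the concentration by D/Vd = 70/15 ≈ 4.667 mcg/mL.
Cmax,ss = C₀/(1 − f) ≈ 4.667/0.4257 ≈ 10.963 mcg/mL.
Peak 11.0 mcg/mL vs MTC 12 mcg/mL: below toxic threshold.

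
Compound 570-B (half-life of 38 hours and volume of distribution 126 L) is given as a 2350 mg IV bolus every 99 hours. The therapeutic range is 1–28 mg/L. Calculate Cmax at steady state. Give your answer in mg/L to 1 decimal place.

22.3 mg/L

τ/t½ = 99/38 ≈ 2.6053, so fraction remaining f = (1/2)^(99/38) ≈ 0.1643.
Accumulation ratio R = 1/(1 − f) ≈ 1/0.8357 ≈ 1.1966.
Each bolus raises the concentration by D/Vd = 2350/126 ≈ 18.651 mg/L.
Cmax,ss = C₀/(1 − f) ≈ 18.651/0.8357 ≈ 22.318 mg/L.
Peak 22.3 mg/L vs MTC 28 mg/L: below toxic threshold.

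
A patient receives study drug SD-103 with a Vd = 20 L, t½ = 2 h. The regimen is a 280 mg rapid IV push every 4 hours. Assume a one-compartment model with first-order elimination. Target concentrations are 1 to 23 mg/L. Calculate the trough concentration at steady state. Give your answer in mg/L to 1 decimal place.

The dosing interval is 2 half-lives, so f = 2^(−2) = 0.25.
Accumulation ratio R = 1/(1 − f) = 1/0.75 = 4/3.
Single-dose peak C₀ = D/Vd = 280/20 = 14 mg/L.
Steady-state peak Cmax,ss = C₀·R = 14 × 4/3 ≈ 18.667 mg/L.
Steady-state trough Cmin,ss = Cmax,ss·f ≈ 18.667 × 0.25 ≈ 4.667 mg/L.
Trough 4.7 mg/L vs MEC 1 mg/L: adequate.

4.7 mg/L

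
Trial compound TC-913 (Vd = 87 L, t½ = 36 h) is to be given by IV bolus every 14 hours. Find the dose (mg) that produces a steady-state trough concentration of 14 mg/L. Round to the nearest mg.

377 mg

τ/t½ = 14/36 ≈ 0.38889, so f = (1/2)^(14/36) ≈ 0.763718.
Cmin,ss = (D/Vd)·f/(1−f), so D = Cmin,ss·Vd·(1−f)/f.
D = 14 × 87 × (1−f)/f ≈ 14 × 87 × 0.30938 ≈ 376.82 mg.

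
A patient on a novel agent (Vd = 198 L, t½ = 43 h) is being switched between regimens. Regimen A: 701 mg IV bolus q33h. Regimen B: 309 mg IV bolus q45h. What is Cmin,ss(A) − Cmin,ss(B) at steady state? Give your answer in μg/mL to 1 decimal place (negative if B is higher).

Regimen A: f = (1/2)^(33/43) ≈ 0.5875; Cmin,ss = (701/198)·f/(1−f) ≈ 5.042 μg/mL.
Regimen B: f = (1/2)^(45/43) ≈ 0.4841; Cmin,ss = (309/198)·f/(1−f) ≈ 1.464 μg/mL.
Difference ≈ 5.042 − 1.464 ≈ 3.578 μg/mL.

3.6 μg/mL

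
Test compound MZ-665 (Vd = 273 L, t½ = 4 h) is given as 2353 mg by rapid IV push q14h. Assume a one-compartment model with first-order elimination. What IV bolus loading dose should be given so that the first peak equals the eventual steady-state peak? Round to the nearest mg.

2581 mg

f = (1/2)^(14/4) ≈ 0.088388; accumulation ratio R = 1/(1−f) ≈ 1.09696.
Loading dose to hit Cmax,ss on first dose: D_load = D_maint·R ≈ 2353 × 1.09696 ≈ 2581.15 mg.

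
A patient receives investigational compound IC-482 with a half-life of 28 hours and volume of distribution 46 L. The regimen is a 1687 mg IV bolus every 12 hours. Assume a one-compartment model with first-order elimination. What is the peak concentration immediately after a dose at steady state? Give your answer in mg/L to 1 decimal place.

142.7 mg/L

τ/t½ = 12/28 ≈ 0.42857, so fraction remaining f = (1/2)^(12/28) ≈ 0.7430.
At steady state, accumulation factor R = 1/(1 − e^(−kτ)) ≈ 3.8911.
Each bolus raises the concentration by D/Vd = 1687/46 ≈ 36.674 mg/L.
Cmax,ss = C₀/(1 − f) ≈ 36.674/0.2570 ≈ 142.700 mg/L.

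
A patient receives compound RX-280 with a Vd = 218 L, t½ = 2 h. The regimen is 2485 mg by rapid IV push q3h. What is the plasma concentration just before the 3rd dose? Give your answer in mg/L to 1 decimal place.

5.5 mg/L

f = (1/2)^(τ/t½) = (1/2)^(3/2) ≈ 0.3536.
C₀ = D/Vd = 2485/218 ≈ 11.399 mg/L.
Before the 3rd dose, 2 doses have been given. Superposition: Cmin = C₀·(f + f²).
≈ 11.399 × (0.3536 + 0.1250) ≈ 11.399 × 0.4786 ≈ 5.456 mg/L.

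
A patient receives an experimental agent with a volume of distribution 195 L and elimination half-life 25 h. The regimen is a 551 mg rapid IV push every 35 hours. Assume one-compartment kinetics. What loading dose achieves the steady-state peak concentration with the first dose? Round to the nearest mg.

887 mg

f = (1/2)^(35/25) ≈ 0.378929; accumulation ratio R = 1/(1−f) ≈ 1.61012.
Loading dose to hit Cmax,ss on first dose: D_load = D_maint·R ≈ 551 × 1.61012 ≈ 887.18 mg.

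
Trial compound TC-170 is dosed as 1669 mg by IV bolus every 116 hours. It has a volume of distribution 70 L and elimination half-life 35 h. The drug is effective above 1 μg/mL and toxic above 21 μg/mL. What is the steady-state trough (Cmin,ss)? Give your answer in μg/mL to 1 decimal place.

2.7 μg/mL

Over one 116-h interval, 116/35 ≈ 3.3143 half-lives elapse, leaving f ≈ 0.1005 of each dose.
Accumulation ratio R = 1/(1 − f) ≈ 1/0.8995 ≈ 1.1117.
Each bolus raises the concentration by D/Vd = 1669/70 ≈ 23.843 μg/mL.
Cmax,ss = C₀/(1 − f) ≈ 23.843/0.8995 ≈ 26.507 μg/mL.
One interval later, Cmin,ss = Cmax,ss·e^(−kτ) ≈ 26.507 × 0.1005 ≈ 2.664 μg/mL.
Trough 2.7 μg/mL vs MEC 1 μg/mL: adequate.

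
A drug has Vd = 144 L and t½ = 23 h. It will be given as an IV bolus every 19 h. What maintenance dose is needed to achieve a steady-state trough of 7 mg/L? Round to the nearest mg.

779 mg

τ/t½ = 19/23 ≈ 0.82609, so f = (1/2)^(19/23) ≈ 0.564057.
Cmin,ss = (D/Vd)·f/(1−f), so D = Cmin,ss·Vd·(1−f)/f.
D = 7 × 144 × (1−f)/f ≈ 7 × 144 × 0.77287 ≈ 779.05 mg.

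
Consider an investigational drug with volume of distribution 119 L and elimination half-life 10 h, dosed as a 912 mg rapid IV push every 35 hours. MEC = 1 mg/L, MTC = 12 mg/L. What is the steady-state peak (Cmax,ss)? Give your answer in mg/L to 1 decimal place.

8.4 mg/L

k = ln2/t½ = ln2/10 ≈ 0.069315 h⁻¹; fraction remaining f = e^(−kτ) = e^(−0.069315×35) ≈ 0.0884.
Accumulation ratio R = 1/(1 − f) ≈ 1/0.9116 ≈ 1.0970.
Single-dose peak C₀ = D/Vd = 912/119 ≈ 7.664 mg/L.
Steady-state peak Cmax,ss = C₀·R ≈ 7.664 × 1.0970 ≈ 8.407 mg/L.
Peak 8.4 mg/L vs MTC 12 mg/L: below toxic threshold.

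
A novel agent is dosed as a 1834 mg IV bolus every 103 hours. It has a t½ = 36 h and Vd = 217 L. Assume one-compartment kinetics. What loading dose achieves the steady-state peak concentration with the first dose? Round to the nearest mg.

2127 mg

f = (1/2)^(103/36) ≈ 0.137632; accumulation ratio R = 1/(1−f) ≈ 1.15960.
Loading dose to hit Cmax,ss on first dose: D_load = D_maint·R ≈ 1834 × 1.15960 ≈ 2126.71 mg.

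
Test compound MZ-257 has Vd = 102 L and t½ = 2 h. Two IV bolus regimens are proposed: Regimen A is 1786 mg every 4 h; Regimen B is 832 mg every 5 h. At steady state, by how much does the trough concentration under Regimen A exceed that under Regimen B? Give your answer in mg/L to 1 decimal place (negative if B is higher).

4.1 mg/L

Regimen A: f = (1/2)^(4/2) ≈ 0.2500; Cmin,ss = (1786/102)·f/(1−f) ≈ 5.837 mg/L.
Regimen B: f = (1/2)^(5/2) ≈ 0.1768; Cmin,ss = (832/102)·f/(1−f) ≈ 1.752 mg/L.
Difference ≈ 5.837 − 1.752 ≈ 4.085 mg/L.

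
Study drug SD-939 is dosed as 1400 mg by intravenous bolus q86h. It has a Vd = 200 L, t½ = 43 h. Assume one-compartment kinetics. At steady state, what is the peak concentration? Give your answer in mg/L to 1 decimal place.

The dosing interval is 2 half-lives, so f = 2^(−2) = 0.25.
Accumulation ratio R = 1/(1 − f) = 1/0.75 = 4/3.
Single-dose peak C₀ = D/Vd = 1400/200 = 7 mg/L.
Steady-state peak Cmax,ss = C₀·R = 7 × 4/3 ≈ 9.333 mg/L.

9.3 mg/L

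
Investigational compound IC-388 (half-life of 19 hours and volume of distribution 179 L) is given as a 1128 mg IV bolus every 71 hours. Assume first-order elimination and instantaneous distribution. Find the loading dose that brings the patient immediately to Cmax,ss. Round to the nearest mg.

f = (1/2)^(71/19) ≈ 0.075006; accumulation ratio R = 1/(1−f) ≈ 1.08109.
Loading dose to hit Cmax,ss on first dose: D_load = D_maint·R ≈ 1128 × 1.08109 ≈ 1219.47 mg.

1219 mg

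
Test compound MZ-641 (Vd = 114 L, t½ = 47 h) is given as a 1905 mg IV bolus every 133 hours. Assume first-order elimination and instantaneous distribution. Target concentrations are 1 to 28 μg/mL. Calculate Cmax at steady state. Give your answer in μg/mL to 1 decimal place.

19.4 μg/mL

Over one 133-h interval, 133/47 ≈ 2.8298 half-lives elapse, leaving f ≈ 0.1407 of each dose.
Accumulation ratio R = 1/(1 − f) ≈ 1/0.8593 ≈ 1.1637.
Single-dose peak C₀ = D/Vd = 1905/114 ≈ 16.711 μg/mL.
Steady-state peak Cmax,ss = C₀·R ≈ 16.711 × 1.1637 ≈ 19.447 μg/mL.
Peak 19.4 μg/mL vs MTC 28 μg/mL: below toxic threshold.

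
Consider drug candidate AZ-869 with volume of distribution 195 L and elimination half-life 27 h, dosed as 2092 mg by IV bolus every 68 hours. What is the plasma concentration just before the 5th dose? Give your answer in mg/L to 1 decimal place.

2.3 mg/L

f = (1/2)^(τ/t½) = (1/2)^(68/27) ≈ 0.1745.
C₀ = D/Vd = 2092/195 ≈ 10.728 mg/L.
Before the 5th dose, 4 doses have been given. Superposition: Cmin = C₀·(f + f² + … + f^4).
≈ 10.728 × (0.1745 + 0.0305 + 0.0053 + 0.0009) ≈ 10.728 × 0.2112 ≈ 2.266 mg/L.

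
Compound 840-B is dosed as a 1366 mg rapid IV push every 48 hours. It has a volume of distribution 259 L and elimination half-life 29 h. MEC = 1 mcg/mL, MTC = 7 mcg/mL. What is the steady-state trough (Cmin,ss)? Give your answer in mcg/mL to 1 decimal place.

Over one 48-h interval, 48/29 ≈ 1.6552 half-lives elapse, leaving f ≈ 0.3175 of each dose.
Single-dose peak C₀ = D/Vd = 1366/259 ≈ 5.274 mcg/mL.
Steady-state trough Cmin,ss = C₀·f/(1−f) ≈ 5.274 × 0.3175/0.6825 ≈ 2.453 mcg/mL.
Trough 2.5 mcg/mL vs MEC 1 mcg/mL: adequate.

2.5 mcg/mL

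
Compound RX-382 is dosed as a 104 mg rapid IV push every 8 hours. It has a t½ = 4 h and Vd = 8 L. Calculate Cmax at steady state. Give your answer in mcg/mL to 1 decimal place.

The dosing interval is 2 half-lives, so f = 2^(−2) = 0.25.
Accumulation ratio R = 1/(1 − f) = 1/0.75 = 4/3.
Single-dose peak C₀ = D/Vd = 104/8 = 13 mcg/mL.
Steady-state peak Cmax,ss = C₀·R = 13 × 4/3 ≈ 17.333 mcg/mL.

17.3 mcg/mL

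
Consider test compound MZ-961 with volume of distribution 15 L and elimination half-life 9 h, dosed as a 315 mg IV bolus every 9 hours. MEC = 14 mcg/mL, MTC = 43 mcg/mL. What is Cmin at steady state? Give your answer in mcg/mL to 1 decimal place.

The dosing interval is 1 half-life, so f = 2^(−1) = 0.5.
At steady state, R = 1/(1 − 0.5) = 2/1.
Single-dose peak C₀ = D/Vd = 315/15 = 21 mcg/mL.
Steady-state peak Cmax,ss = C₀·R = 21 × 2/1 ≈ 42.000 mcg/mL.
Steady-state trough Cmin,ss = Cmax,ss·f ≈ 42.000 × 0.5 ≈ 21.000 mcg/mL.
Trough 21.0 mcg/mL vs MEC 14 mcg/mL: adequate.

21.0 mcg/mL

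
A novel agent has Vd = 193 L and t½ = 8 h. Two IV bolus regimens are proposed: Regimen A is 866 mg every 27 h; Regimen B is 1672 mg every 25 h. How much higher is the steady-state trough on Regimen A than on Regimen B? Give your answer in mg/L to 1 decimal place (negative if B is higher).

Regimen A: f = (1/2)^(27/8) ≈ 0.0964; Cmin,ss = (866/193)·f/(1−f) ≈ 0.479 mg/L.
Regimen B: f = (1/2)^(25/8) ≈ 0.1146; Cmin,ss = (1672/193)·f/(1−f) ≈ 1.121 mg/L.
Difference ≈ 0.479 − 1.121 ≈ -0.642 mg/L.

-0.6 mg/L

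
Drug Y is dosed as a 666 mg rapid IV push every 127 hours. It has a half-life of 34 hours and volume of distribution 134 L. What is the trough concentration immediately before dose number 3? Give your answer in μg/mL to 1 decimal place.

0.4 μg/mL

f = (1/2)^(τ/t½) = (1/2)^(127/34) ≈ 0.0751.
C₀ = D/Vd = 666/134 ≈ 4.970 μg/mL.
Before the 3rd dose, 2 doses have been given. Superposition: Cmin = C₀·(f + f²).
≈ 4.970 × (0.0751 + 0.0056) ≈ 4.970 × 0.0807 ≈ 0.401 μg/mL.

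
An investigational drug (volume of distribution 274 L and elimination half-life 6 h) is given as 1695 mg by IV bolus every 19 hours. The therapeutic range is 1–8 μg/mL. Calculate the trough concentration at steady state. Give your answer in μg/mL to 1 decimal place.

0.8 μg/mL

Over one 19-h interval, 19/6 ≈ 3.1667 half-lives elapse, leaving f ≈ 0.1114 of each dose.
Single-dose peak C₀ = D/Vd = 1695/274 ≈ 6.186 μg/mL.
Steady-state trough Cmin,ss = C₀·f/(1−f) ≈ 6.186 × 0.1114/0.8886 ≈ 0.776 μg/mL.
Trough 0.8 μg/mL vs MEC 1 μg/mL: subtherapeutic.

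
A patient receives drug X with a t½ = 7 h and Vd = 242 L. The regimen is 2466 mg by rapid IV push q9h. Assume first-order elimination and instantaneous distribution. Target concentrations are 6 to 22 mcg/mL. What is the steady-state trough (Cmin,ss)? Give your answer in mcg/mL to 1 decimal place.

τ/t½ = 9/7 ≈ 1.2857, so fraction remaining f = (1/2)^(9/7) ≈ 0.4102.
At steady state, accumulation factor R = 1/(1 − e^(−kτ)) ≈ 1.6955.
Single-dose peak C₀ = D/Vd = 2466/242 ≈ 10.190 mcg/mL.
Steady-state peak Cmax,ss = C₀·R ≈ 10.190 × 1.6955 ≈ 17.277 mcg/mL.
Steady-state trough Cmin,ss = Cmax,ss·f ≈ 17.277 × 0.4102 ≈ 7.087 mcg/mL.
Trough 7.1 mcg/mL vs MEC 6 mcg/mL: adequate.

7.1 mcg/mL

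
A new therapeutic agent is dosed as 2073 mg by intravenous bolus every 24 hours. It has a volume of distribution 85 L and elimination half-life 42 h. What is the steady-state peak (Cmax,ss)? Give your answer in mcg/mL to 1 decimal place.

Over one 24-h interval, 24/42 ≈ 0.57143 half-lives elapse, leaving f ≈ 0.6730 of each dose.
Accumulation ratio R = 1/(1 − f) ≈ 1/0.3270 ≈ 3.0581.
Single-dose peak C₀ = D/Vd = 2073/85 ≈ 24.388 mcg/mL.
Steady-state peak Cmax,ss = C₀·R ≈ 24.388 × 3.0581 ≈ 74.581 mcg/mL.

74.6 mcg/mL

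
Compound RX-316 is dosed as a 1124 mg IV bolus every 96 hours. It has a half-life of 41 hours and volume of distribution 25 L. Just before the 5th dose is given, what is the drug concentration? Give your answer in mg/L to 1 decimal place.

f = (1/2)^(τ/t½) = (1/2)^(96/41) ≈ 0.1973.
C₀ = D/Vd = 1124/25 ≈ 44.960 mg/L.
Before the 5th dose, 4 doses have been given. Superposition: Cmin = C₀·(f + f² + … + f^4).
≈ 44.960 × (0.1973 + 0.0389 + 0.0077 + 0.0015) ≈ 44.960 × 0.2454 ≈ 11.033 mg/L.

11.0 mg/L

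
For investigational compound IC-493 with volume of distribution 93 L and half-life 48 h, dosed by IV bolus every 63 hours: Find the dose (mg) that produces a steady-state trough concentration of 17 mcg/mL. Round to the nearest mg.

τ/t½ = 63/48 ≈ 1.3125, so f = (1/2)^(63/48) ≈ 0.402623.
Cmin,ss = (D/Vd)·f/(1−f), so D = Cmin,ss·Vd·(1−f)/f.
D = 17 × 93 × (1−f)/f ≈ 17 × 93 × 1.48371 ≈ 2345.75 mg.

2346 mg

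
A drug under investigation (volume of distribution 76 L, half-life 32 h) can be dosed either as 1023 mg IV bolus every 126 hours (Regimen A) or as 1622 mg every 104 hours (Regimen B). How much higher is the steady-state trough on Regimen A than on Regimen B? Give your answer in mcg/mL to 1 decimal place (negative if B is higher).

-1.6 mcg/mL

Regimen A: f = (1/2)^(126/32) ≈ 0.0653; Cmin,ss = (1023/76)·f/(1−f) ≈ 0.940 mcg/mL.
Regimen B: f = (1/2)^(104/32) ≈ 0.1051; Cmin,ss = (1622/76)·f/(1−f) ≈ 2.506 mcg/mL.
Difference ≈ 0.940 − 2.506 ≈ -1.566 mcg/mL.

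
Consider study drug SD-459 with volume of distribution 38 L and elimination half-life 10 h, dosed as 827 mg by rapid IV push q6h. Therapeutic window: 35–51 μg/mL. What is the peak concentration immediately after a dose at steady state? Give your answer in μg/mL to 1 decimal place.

Over one 6-h interval, 6/10 ≈ 0.6 half-lives elapse, leaving f ≈ 0.6598 of each dose.
At steady state, accumulation factor R = 1/(1 − e^(−kτ)) ≈ 2.9394.
Each bolus raises the concentration by D/Vd = 827/38 ≈ 21.763 μg/mL.
Steady-state peak Cmax,ss = C₀·R ≈ 21.763 × 2.9394 ≈ 63.970 μg/mL.
Peak 64.0 μg/mL vs MTC 51 μg/mL: exceeds toxic threshold.

64.0 μg/mL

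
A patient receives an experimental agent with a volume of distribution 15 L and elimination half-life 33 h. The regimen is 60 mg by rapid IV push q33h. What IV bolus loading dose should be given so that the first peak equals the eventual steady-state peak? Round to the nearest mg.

f = (1/2)^(33/33) ≈ 0.500000; accumulation ratio R = 1/(1−f) ≈ 2.00000.
Loading dose to hit Cmax,ss on first dose: D_load = D_maint·R ≈ 60 × 2.00000 ≈ 120.00 mg.

120 mg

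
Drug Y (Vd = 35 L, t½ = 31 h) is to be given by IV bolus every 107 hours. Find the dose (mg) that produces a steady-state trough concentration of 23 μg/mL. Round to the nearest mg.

8002 mg

τ/t½ = 107/31 ≈ 3.4516, so f = (1/2)^(107/31) ≈ 0.091403.
Cmin,ss = (D/Vd)·f/(1−f), so D = Cmin,ss·Vd·(1−f)/f.
D = 23 × 35 × (1−f)/f ≈ 23 × 35 × 9.94056 ≈ 8002.15 mg.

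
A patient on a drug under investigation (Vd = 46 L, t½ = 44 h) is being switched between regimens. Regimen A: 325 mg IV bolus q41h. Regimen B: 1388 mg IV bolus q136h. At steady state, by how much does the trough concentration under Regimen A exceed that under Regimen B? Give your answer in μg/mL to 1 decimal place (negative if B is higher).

Regimen A: f = (1/2)^(41/44) ≈ 0.5242; Cmin,ss = (325/46)·f/(1−f) ≈ 7.784 μg/mL.
Regimen B: f = (1/2)^(136/44) ≈ 0.1174; Cmin,ss = (1388/46)·f/(1−f) ≈ 4.014 μg/mL.
Difference ≈ 7.784 − 4.014 ≈ 3.770 μg/mL.

3.8 μg/mL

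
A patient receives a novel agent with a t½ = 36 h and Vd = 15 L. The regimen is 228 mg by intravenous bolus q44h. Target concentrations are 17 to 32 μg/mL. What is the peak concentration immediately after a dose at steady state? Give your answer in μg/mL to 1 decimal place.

26.6 μg/mL

τ/t½ = 44/36 ≈ 1.2222, so fraction remaining f = (1/2)^(44/36) ≈ 0.4286.
Accumulation ratio R = 1/(1 − f) ≈ 1/0.5714 ≈ 1.7501.
Single-dose peak C₀ = D/Vd = 228/15 ≈ 15.200 μg/mL.
Cmax,ss = C₀/(1 − f) ≈ 15.200/0.5714 ≈ 26.601 μg/mL.
Peak 26.6 μg/mL vs MTC 32 μg/mL: below toxic threshold.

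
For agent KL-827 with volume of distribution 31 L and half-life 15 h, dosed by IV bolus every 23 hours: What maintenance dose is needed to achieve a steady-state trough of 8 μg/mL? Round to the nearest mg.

τ/t½ = 23/15 ≈ 1.5333, so f = (1/2)^(23/15) ≈ 0.345478.
Cmin,ss = (D/Vd)·f/(1−f), so D = Cmin,ss·Vd·(1−f)/f.
D = 8 × 31 × (1−f)/f ≈ 8 × 31 × 1.89454 ≈ 469.85 mg.

470 mg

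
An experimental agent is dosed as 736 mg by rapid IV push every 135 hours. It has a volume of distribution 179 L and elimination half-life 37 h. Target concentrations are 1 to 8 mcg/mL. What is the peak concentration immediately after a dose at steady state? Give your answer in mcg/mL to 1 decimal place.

τ/t½ = 135/37 ≈ 3.6486, so fraction remaining f = (1/2)^(135/37) ≈ 0.0797.
At steady state, accumulation factor R = 1/(1 − e^(−kτ)) ≈ 1.0866.
Each bolus raises the concentration by D/Vd = 736/179 ≈ 4.112 mcg/mL.
Cmax,ss = C₀/(1 − f) ≈ 4.112/0.9203 ≈ 4.468 mcg/mL.
Peak 4.5 mcg/mL vs MTC 8 mcg/mL: below toxic threshold.

4.5 mcg/mL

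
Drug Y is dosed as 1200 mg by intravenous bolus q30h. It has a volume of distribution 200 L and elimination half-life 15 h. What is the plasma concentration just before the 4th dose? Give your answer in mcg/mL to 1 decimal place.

2.0 mcg/mL

f = (1/2)^(τ/t½) = (1/2)^(30/15) ≈ 0.2500.
C₀ = D/Vd = 1200/200 ≈ 6.000 mcg/mL.
Before the 4th dose, 3 doses have been given. Superposition: Cmin = C₀·(f + f² + … + f^3).
≈ 6.000 × (0.2500 + 0.0625 + 0.0156) ≈ 6.000 × 0.3281 ≈ 1.969 mcg/mL.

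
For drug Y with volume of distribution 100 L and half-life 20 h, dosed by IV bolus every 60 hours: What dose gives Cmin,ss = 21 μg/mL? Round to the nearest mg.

τ/t½ = 60/20 ≈ 3, so f = (1/2)^(60/20) ≈ 0.125000.
Cmin,ss = (D/Vd)·f/(1−f), so D = Cmin,ss·Vd·(1−f)/f.
D = 21 × 100 × (1−f)/f ≈ 21 × 100 × 7.00000 ≈ 14700.00 mg.

14700 mg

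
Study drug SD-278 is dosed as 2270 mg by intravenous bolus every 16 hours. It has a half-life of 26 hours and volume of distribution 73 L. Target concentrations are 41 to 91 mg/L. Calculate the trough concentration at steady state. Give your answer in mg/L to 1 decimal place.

58.5 mg/L

k = ln2/t½ = ln2/26 ≈ 0.026660 h⁻¹; fraction remaining f = e^(−kτ) = e^(−0.026660×16) ≈ 0.6528.
Single-dose peak C₀ = D/Vd = 2270/73 ≈ 31.096 mg/L.
Steady-state trough Cmin,ss = C₀·f/(1−f) ≈ 31.096 × 0.6528/0.3472 ≈ 58.466 mg/L.
Trough 58.5 mg/L vs MEC 41 mg/L: adequate.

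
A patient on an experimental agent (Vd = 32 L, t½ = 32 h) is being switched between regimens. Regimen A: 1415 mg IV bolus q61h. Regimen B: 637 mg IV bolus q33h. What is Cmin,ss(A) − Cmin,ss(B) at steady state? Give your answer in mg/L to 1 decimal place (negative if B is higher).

-3.0 mg/L

Regimen A: f = (1/2)^(61/32) ≈ 0.2668; Cmin,ss = (1415/32)·f/(1−f) ≈ 16.091 mg/L.
Regimen B: f = (1/2)^(33/32) ≈ 0.4893; Cmin,ss = (637/32)·f/(1−f) ≈ 19.072 mg/L.
Difference ≈ 16.091 − 19.072 ≈ -2.981 mg/L.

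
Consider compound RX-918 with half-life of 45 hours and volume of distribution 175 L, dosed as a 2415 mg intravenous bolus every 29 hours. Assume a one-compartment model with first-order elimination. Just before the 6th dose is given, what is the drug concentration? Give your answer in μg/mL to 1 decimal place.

f = (1/2)^(τ/t½) = (1/2)^(29/45) ≈ 0.6397.
C₀ = D/Vd = 2415/175 ≈ 13.800 μg/mL.
Before the 6th dose, 5 doses have been given. Superposition: Cmin = C₀·(f + f² + … + f^5).
≈ 13.800 × (0.6397 + 0.4092 + 0.2618 + 0.1675 + 0.1071) ≈ 13.800 × 1.5853 ≈ 21.877 μg/mL.

21.9 μg/mL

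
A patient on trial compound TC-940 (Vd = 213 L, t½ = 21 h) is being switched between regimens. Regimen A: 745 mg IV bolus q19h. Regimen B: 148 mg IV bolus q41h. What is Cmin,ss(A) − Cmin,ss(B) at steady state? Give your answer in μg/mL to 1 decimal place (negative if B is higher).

3.8 μg/mL

Regimen A: f = (1/2)^(19/21) ≈ 0.5341; Cmin,ss = (745/213)·f/(1−f) ≈ 4.010 μg/mL.
Regimen B: f = (1/2)^(41/21) ≈ 0.2584; Cmin,ss = (148/213)·f/(1−f) ≈ 0.242 μg/mL.
Difference ≈ 4.010 − 0.242 ≈ 3.768 μg/mL.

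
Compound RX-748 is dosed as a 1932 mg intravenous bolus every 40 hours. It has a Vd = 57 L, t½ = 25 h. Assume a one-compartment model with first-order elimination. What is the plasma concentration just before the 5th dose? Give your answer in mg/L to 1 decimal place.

f = (1/2)^(τ/t½) = (1/2)^(40/25) ≈ 0.3299.
C₀ = D/Vd = 1932/57 ≈ 33.895 mg/L.
Before the 5th dose, 4 doses have been given. Superposition: Cmin = C₀·(f + f² + … + f^4).
≈ 33.895 × (0.3299 + 0.1088 + 0.0359 + 0.0118) ≈ 33.895 × 0.4864 ≈ 16.487 mg/L.

16.5 mg/L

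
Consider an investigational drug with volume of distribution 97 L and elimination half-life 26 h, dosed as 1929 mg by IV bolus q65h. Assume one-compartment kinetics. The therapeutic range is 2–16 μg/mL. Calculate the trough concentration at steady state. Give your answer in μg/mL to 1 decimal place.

τ/t½ = 65/26 ≈ 2.5, so fraction remaining f = (1/2)^(65/26) ≈ 0.1768.
Each bolus raises the concentration by D/Vd = 1929/97 ≈ 19.887 μg/mL.
Steady-state trough Cmin,ss = C₀·f/(1−f) ≈ 19.887 × 0.1768/0.8232 ≈ 4.271 μg/mL.
Trough 4.3 μg/mL vs MEC 2 μg/mL: adequate.

4.3 μg/mL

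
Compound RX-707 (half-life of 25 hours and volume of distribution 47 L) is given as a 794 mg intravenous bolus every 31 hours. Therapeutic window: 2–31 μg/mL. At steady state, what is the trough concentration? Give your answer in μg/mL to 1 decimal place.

τ/t½ = 31/25 ≈ 1.24, so fraction remaining f = (1/2)^(31/25) ≈ 0.4234.
Single-dose peak C₀ = D/Vd = 794/47 ≈ 16.894 μg/mL.
Steady-state trough Cmin,ss = C₀·f/(1−f) ≈ 16.894 × 0.4234/0.5766 ≈ 12.405 μg/mL.
Trough 12.4 μg/mL vs MEC 2 μg/mL: adequate.

12.4 μg/mL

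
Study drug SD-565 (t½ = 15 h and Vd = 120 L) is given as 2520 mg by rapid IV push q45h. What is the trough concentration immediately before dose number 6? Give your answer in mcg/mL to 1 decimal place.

f = (1/2)^(τ/t½) = (1/2)^(45/15) ≈ 0.1250.
C₀ = D/Vd = 2520/120 ≈ 21.000 mcg/mL.
Before the 6th dose, 5 doses have been given. Superposition: Cmin = C₀·(f + f² + … + f^5).
≈ 21.000 × (0.1250 + 0.0156 + 0.0020 + 0.0002 + 0.0000) ≈ 21.000 × 0.1428 ≈ 2.999 mcg/mL.

3.0 mcg/mL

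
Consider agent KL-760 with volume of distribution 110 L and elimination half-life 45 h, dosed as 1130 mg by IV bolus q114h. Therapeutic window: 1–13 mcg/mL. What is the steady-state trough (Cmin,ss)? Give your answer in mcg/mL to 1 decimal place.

k = ln2/t½ = ln2/45 ≈ 0.015403 h⁻¹; fraction remaining f = e^(−kτ) = e^(−0.015403×114) ≈ 0.1727.
Single-dose peak C₀ = D/Vd = 1130/110 ≈ 10.273 mcg/mL.
Steady-state trough Cmin,ss = C₀·f/(1−f) ≈ 10.273 × 0.1727/0.8273 ≈ 2.145 mcg/mL.
Trough 2.1 mcg/mL vs MEC 1 mcg/mL: adequate.

2.1 mcg/mL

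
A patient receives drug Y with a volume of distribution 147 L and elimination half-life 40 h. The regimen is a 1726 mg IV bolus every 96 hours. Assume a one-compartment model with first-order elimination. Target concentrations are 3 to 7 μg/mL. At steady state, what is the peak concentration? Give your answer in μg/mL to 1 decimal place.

Over one 96-h interval, 96/40 ≈ 2.4 half-lives elapse, leaving f ≈ 0.1895 of each dose.
At steady state, accumulation factor R = 1/(1 − e^(−kτ)) ≈ 1.2338.
Single-dose peak C₀ = D/Vd = 1726/147 ≈ 11.741 μg/mL.
Steady-state peak Cmax,ss = C₀·R ≈ 11.741 × 1.2338 ≈ 14.486 μg/mL.
Peak 14.5 μg/mL vs MTC 7 μg/mL: exceeds toxic threshold.

14.5 μg/mL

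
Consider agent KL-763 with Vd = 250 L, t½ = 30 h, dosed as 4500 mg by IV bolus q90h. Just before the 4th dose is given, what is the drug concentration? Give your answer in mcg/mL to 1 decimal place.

f = (1/2)^(τ/t½) = (1/2)^(90/30) ≈ 0.1250.
C₀ = D/Vd = 4500/250 ≈ 18.000 mcg/mL.
Before the 4th dose, 3 doses have been given. Superposition: Cmin = C₀·(f + f² + … + f^3).
≈ 18.000 × (0.1250 + 0.0156 + 0.0020) ≈ 18.000 × 0.1426 ≈ 2.567 mcg/mL.

2.6 mcg/mL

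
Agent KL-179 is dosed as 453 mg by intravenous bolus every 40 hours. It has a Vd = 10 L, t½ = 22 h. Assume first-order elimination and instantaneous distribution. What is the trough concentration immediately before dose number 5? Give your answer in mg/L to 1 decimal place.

f = (1/2)^(τ/t½) = (1/2)^(40/22) ≈ 0.2836.
C₀ = D/Vd = 453/10 ≈ 45.300 mg/L.
Before the 5th dose, 4 doses have been given. Superposition: Cmin = C₀·(f + f² + … + f^4).
≈ 45.300 × (0.2836 + 0.0804 + 0.0228 + 0.0065) ≈ 45.300 × 0.3933 ≈ 17.816 mg/L.

17.8 mg/L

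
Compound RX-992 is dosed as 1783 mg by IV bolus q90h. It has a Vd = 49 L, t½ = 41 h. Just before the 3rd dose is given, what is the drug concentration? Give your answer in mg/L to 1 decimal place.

f = (1/2)^(τ/t½) = (1/2)^(90/41) ≈ 0.2184.
C₀ = D/Vd = 1783/49 ≈ 36.388 mg/L.
Before the 3rd dose, 2 doses have been given. Superposition: Cmin = C₀·(f + f²).
≈ 36.388 × (0.2184 + 0.0477) ≈ 36.388 × 0.2661 ≈ 9.683 mg/L.

9.7 mg/L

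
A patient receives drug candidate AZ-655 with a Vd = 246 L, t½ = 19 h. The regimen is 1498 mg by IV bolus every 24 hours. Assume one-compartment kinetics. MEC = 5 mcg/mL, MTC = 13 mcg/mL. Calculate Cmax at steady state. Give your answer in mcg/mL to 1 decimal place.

10.4 mcg/mL

τ/t½ = 24/19 ≈ 1.2632, so fraction remaining f = (1/2)^(24/19) ≈ 0.4166.
At steady state, accumulation factor R = 1/(1 − e^(−kτ)) ≈ 1.7141.
Single-dose peak C₀ = D/Vd = 1498/246 ≈ 6.089 mcg/mL.
Cmax,ss = C₀/(1 − f) ≈ 6.089/0.5834 ≈ 10.437 mcg/mL.
Peak 10.4 mcg/mL vs MTC 13 mcg/mL: below toxic threshold.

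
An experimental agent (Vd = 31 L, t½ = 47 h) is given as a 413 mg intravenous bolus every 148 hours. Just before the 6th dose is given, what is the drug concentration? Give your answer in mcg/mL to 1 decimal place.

1.7 mcg/mL

f = (1/2)^(τ/t½) = (1/2)^(148/47) ≈ 0.1127.
C₀ = D/Vd = 413/31 ≈ 13.323 mcg/mL.
Before the 6th dose, 5 doses have been given. Superposition: Cmin = C₀·(f + f² + … + f^5).
≈ 13.323 × (0.1127 + 0.0127 + 0.0014 + 0.0002 + 0.0000) ≈ 13.323 × 0.1270 ≈ 1.692 mcg/mL.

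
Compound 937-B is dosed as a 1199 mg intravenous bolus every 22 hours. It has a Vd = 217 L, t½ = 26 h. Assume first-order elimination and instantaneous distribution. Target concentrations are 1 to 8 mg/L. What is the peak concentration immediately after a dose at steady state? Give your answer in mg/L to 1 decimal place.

Over one 22-h interval, 22/26 ≈ 0.84615 half-lives elapse, leaving f ≈ 0.5563 of each dose.
At steady state, accumulation factor R = 1/(1 − e^(−kτ)) ≈ 2.2538.
Each bolus raises the concentration by D/Vd = 1199/217 ≈ 5.525 mg/L.
Steady-state peak Cmax,ss = C₀·R ≈ 5.525 × 2.2538 ≈ 12.452 mg/L.
Peak 12.5 mg/L vs MTC 8 mg/L: exceeds toxic threshold.

12.5 mg/L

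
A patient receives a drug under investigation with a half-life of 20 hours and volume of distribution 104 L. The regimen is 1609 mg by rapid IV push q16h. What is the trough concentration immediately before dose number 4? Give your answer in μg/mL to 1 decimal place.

16.9 μg/mL

f = (1/2)^(τ/t½) = (1/2)^(16/20) ≈ 0.5743.
C₀ = D/Vd = 1609/104 ≈ 15.471 μg/mL.
Before the 4th dose, 3 doses have been given. Superposition: Cmin = C₀·(f + f² + … + f^3).
≈ 15.471 × (0.5743 + 0.3298 + 0.1894) ≈ 15.471 × 1.0935 ≈ 16.918 μg/mL.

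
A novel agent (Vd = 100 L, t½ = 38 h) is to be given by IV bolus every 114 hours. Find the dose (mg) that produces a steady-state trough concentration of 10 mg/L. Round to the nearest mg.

τ/t½ = 114/38 ≈ 3, so f = (1/2)^(114/38) ≈ 0.125000.
Cmin,ss = (D/Vd)·f/(1−f), so D = Cmin,ss·Vd·(1−f)/f.
D = 10 × 100 × (1−f)/f ≈ 10 × 100 × 7.00000 ≈ 7000.00 mg.

7000 mg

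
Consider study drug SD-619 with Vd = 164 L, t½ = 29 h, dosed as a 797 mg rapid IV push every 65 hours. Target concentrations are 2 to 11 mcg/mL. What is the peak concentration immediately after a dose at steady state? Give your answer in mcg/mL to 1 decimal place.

Over one 65-h interval, 65/29 ≈ 2.2414 half-lives elapse, leaving f ≈ 0.2115 of each dose.
At steady state, accumulation factor R = 1/(1 − e^(−kτ)) ≈ 1.2682.
Single-dose peak C₀ = D/Vd = 797/164 ≈ 4.860 mcg/mL.
Steady-state peak Cmax,ss = C₀·R ≈ 4.860 × 1.2682 ≈ 6.163 mcg/mL.
Peak 6.2 mcg/mL vs MTC 11 mcg/mL: below toxic threshold.

6.2 mcg/mL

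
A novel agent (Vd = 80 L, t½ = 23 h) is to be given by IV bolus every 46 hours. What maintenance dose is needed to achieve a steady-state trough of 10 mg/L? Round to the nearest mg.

2400 mg

τ/t½ = 46/23 ≈ 2, so f = (1/2)^(46/23) ≈ 0.250000.
Cmin,ss = (D/Vd)·f/(1−f), so D = Cmin,ss·Vd·(1−f)/f.
D = 10 × 80 × (1−f)/f ≈ 10 × 80 × 3.00000 ≈ 2400.00 mg.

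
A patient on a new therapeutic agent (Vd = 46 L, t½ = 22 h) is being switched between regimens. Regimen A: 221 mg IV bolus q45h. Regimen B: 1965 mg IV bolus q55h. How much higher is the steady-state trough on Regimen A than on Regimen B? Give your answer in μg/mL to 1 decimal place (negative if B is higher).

-7.6 μg/mL

Regimen A: f = (1/2)^(45/22) ≈ 0.2422; Cmin,ss = (221/46)·f/(1−f) ≈ 1.536 μg/mL.
Regimen B: f = (1/2)^(55/22) ≈ 0.1768; Cmin,ss = (1965/46)·f/(1−f) ≈ 9.174 μg/mL.
Difference ≈ 1.536 − 9.174 ≈ -7.638 μg/mL.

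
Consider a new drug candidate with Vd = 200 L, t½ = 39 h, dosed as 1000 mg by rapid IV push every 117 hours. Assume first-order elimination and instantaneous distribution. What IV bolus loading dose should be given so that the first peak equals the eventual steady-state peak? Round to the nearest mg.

f = (1/2)^(117/39) ≈ 0.125000; accumulation ratio R = 1/(1−f) ≈ 1.14286.
Loading dose to hit Cmax,ss on first dose: D_load = D_maint·R ≈ 1000 × 1.14286 ≈ 1142.86 mg.

1143 mg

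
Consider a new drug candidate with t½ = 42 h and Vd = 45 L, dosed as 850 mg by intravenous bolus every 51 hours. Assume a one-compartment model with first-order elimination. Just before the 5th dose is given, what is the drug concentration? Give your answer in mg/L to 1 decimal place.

13.8 mg/L

f = (1/2)^(τ/t½) = (1/2)^(51/42) ≈ 0.4310.
C₀ = D/Vd = 850/45 ≈ 18.889 mg/L.
Before the 5th dose, 4 doses have been given. Superposition: Cmin = C₀·(f + f² + … + f^4).
≈ 18.889 × (0.4310 + 0.1858 + 0.0801 + 0.0345) ≈ 18.889 × 0.7314 ≈ 13.815 mg/L.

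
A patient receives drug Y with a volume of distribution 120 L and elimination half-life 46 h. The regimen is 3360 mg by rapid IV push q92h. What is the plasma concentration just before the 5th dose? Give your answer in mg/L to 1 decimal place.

9.3 mg/L

f = (1/2)^(τ/t½) = (1/2)^(92/46) ≈ 0.2500.
C₀ = D/Vd = 3360/120 ≈ 28.000 mg/L.
Before the 5th dose, 4 doses have been given. Superposition: Cmin = C₀·(f + f² + … + f^4).
≈ 28.000 × (0.2500 + 0.0625 + 0.0156 + 0.0039) ≈ 28.000 × 0.3320 ≈ 9.296 mg/L.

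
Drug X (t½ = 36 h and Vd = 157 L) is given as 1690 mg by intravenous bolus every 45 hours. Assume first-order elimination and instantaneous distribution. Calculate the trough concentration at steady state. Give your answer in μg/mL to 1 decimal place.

7.8 μg/mL

k = ln2/t½ = ln2/36 ≈ 0.019254 h⁻¹; fraction remaining f = e^(−kτ) = e^(−0.019254×45) ≈ 0.4204.
Single-dose peak C₀ = D/Vd = 1690/157 ≈ 10.764 μg/mL.
Steady-state trough Cmin,ss = C₀·f/(1−f) ≈ 10.764 × 0.4204/0.5796 ≈ 7.807 μg/mL.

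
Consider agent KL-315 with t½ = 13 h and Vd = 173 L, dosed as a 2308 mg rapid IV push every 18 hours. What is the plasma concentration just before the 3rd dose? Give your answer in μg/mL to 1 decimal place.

f = (1/2)^(τ/t½) = (1/2)^(18/13) ≈ 0.3830.
C₀ = D/Vd = 2308/173 ≈ 13.341 μg/mL.
Before the 3rd dose, 2 doses have been given. Superposition: Cmin = C₀·(f + f²).
≈ 13.341 × (0.3830 + 0.1467) ≈ 13.341 × 0.5297 ≈ 7.067 μg/mL.

7.1 μg/mL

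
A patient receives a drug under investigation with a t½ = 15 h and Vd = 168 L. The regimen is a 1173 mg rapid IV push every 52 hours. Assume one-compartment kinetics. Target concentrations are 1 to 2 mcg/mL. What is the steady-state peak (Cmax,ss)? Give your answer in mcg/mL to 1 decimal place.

7.7 mcg/mL

Over one 52-h interval, 52/15 ≈ 3.4667 half-lives elapse, leaving f ≈ 0.0905 of each dose.
Accumulation ratio R = 1/(1 − f) ≈ 1/0.9095 ≈ 1.0995.
Each bolus raises the concentration by D/Vd = 1173/168 ≈ 6.982 mcg/mL.
Cmax,ss = C₀/(1 − f) ≈ 6.982/0.9095 ≈ 7.677 mcg/mL.
Peak 7.7 mcg/mL vs MTC 2 mcg/mL: exceeds toxic threshold.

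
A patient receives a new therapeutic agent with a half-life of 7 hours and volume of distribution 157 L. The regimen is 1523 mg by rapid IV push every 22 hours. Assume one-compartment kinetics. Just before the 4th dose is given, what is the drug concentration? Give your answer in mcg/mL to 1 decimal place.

1.2 mcg/mL

f = (1/2)^(τ/t½) = (1/2)^(22/7) ≈ 0.1132.
C₀ = D/Vd = 1523/157 ≈ 9.701 mcg/mL.
Before the 4th dose, 3 doses have been given. Superposition: Cmin = C₀·(f + f² + … + f^3).
≈ 9.701 × (0.1132 + 0.0128 + 0.0015) ≈ 9.701 × 0.1275 ≈ 1.237 mcg/mL.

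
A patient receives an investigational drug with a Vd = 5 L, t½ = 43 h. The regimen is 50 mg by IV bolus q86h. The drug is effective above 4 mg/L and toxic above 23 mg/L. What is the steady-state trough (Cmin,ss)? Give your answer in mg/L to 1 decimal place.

3.3 mg/L

τ = 86 h = 2 half-lives, so f = (1/2)^2 = 0.25.
Accumulation ratio R = 1/(1 − f) = 1/0.75 = 4/3.
Single-dose peak C₀ = D/Vd = 50/5 = 10 mg/L.
Steady-state peak Cmax,ss = C₀·R = 10 × 4/3 ≈ 13.333 mg/L.
Steady-state trough Cmin,ss = Cmax,ss·f ≈ 13.333 × 0.25 ≈ 3.333 mg/L.
Trough 3.3 mg/L vs MEC 4 mg/L: subtherapeutic.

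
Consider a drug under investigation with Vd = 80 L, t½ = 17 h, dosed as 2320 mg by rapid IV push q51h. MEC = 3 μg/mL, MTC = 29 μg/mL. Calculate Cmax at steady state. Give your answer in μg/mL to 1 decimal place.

τ = 51 h = 3 half-lives, so f = (1/2)^3 = 0.125.
At steady state, R = 1/(1 − 0.125) = 8/7.
Single-dose peak C₀ = D/Vd = 2320/80 = 29 μg/mL.
Steady-state peak Cmax,ss = C₀·R = 29 × 8/7 ≈ 33.143 μg/mL.
Peak 33.1 μg/mL vs MTC 29 μg/mL: exceeds toxic threshold.

33.1 μg/mL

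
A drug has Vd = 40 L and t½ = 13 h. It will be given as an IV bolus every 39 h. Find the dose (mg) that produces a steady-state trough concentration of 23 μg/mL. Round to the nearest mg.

6440 mg

τ/t½ = 39/13 ≈ 3, so f = (1/2)^(39/13) ≈ 0.125000.
Cmin,ss = (D/Vd)·f/(1−f), so D = Cmin,ss·Vd·(1−f)/f.
D = 23 × 40 × (1−f)/f ≈ 23 × 40 × 7.00000 ≈ 6440.00 mg.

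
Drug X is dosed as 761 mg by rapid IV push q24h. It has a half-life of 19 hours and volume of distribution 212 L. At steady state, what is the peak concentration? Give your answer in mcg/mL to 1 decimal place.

6.2 mcg/mL

τ/t½ = 24/19 ≈ 1.2632, so fraction remaining f = (1/2)^(24/19) ≈ 0.4166.
Accumulation ratio R = 1/(1 − f) ≈ 1/0.5834 ≈ 1.7141.
Single-dose peak C₀ = D/Vd = 761/212 ≈ 3.590 mcg/mL.
Steady-state peak Cmax,ss = C₀·R ≈ 3.590 × 1.7141 ≈ 6.154 mcg/mL.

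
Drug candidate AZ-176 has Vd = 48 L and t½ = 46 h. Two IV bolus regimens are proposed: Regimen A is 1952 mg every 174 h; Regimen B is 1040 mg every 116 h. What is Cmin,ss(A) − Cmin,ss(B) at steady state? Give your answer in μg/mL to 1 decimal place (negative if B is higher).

Regimen A: f = (1/2)^(174/46) ≈ 0.0727; Cmin,ss = (1952/48)·f/(1−f) ≈ 3.188 μg/mL.
Regimen B: f = (1/2)^(116/46) ≈ 0.1741; Cmin,ss = (1040/48)·f/(1−f) ≈ 4.567 μg/mL.
Difference ≈ 3.188 − 4.567 ≈ -1.379 μg/mL.

-1.4 μg/mL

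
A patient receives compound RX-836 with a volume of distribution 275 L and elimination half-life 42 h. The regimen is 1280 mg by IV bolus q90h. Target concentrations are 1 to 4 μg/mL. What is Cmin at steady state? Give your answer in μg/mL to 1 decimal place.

Over one 90-h interval, 90/42 ≈ 2.1429 half-lives elapse, leaving f ≈ 0.2264 of each dose.
At steady state, accumulation factor R = 1/(1 − e^(−kτ)) ≈ 1.2927.
Single-dose peak C₀ = D/Vd = 1280/275 ≈ 4.655 μg/mL.
Steady-state peak Cmax,ss = C₀·R ≈ 4.655 × 1.2927 ≈ 6.018 μg/mL.
Steady-state trough Cmin,ss = Cmax,ss·f ≈ 6.018 × 0.2264 ≈ 1.362 μg/mL.
Trough 1.4 μg/mL vs MEC 1 μg/mL: adequate.

1.4 μg/mL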